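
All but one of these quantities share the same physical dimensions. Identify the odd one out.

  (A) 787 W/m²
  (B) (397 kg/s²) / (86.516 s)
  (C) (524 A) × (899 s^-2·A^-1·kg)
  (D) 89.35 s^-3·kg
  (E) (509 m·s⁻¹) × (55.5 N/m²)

Reduce each to base SI dimensions:
  (A) W·m⁻² = J·s⁻¹·m⁻² = kg·s⁻³
  (B) [kg·s⁻²] / [s] = kg·s⁻³
  (C) [A] · [kg·s⁻²·A⁻¹] = kg·s⁻²
  (D) kg·s⁻³
  (E) [m·s⁻¹] · [kg·m⁻¹·s⁻²] = kg·s⁻³
All reduce to kg·s⁻³ except (C), which is kg·s⁻².

(C)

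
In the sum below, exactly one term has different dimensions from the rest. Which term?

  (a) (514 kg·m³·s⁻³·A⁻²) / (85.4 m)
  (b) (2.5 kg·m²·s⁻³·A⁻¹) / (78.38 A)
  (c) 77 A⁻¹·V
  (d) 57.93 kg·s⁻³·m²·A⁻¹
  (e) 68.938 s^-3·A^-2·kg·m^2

(d)

In SI base units:
  (a) [kg·m³·s⁻³·A⁻²] / [m] = kg·m²·s⁻³·A⁻²
  (b) [kg·m²·s⁻³·A⁻¹] / [A] = kg·m²·s⁻³·A⁻²
  (c) V·A⁻¹ = J·C⁻¹·A⁻¹ = kg·m²·s⁻³·A⁻²
  (d) kg·m²·s⁻³·A⁻¹
  (e) kg·m²·s⁻³·A⁻²
All reduce to kg·m²·s⁻³·A⁻² except (d), which is kg·m²·s⁻³·A⁻¹.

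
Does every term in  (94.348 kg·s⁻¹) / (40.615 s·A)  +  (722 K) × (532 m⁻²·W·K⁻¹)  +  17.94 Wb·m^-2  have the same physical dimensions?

No

Reduce each to base SI dimensions:
  (94.348 kg·s⁻¹) / (40.615 s·A):  [kg·s⁻¹] / [s·A] = kg·s⁻²·A⁻¹
  (722 K) × (532 m⁻²·W·K⁻¹):  [K] · [kg·s⁻³·K⁻¹] = kg·s⁻³
  17.94 Wb·m^-2:  Wb·m⁻² = V·s·m⁻² = kg·s⁻²·A⁻¹
The terms do not share a single dimension (kg·s⁻²·A⁻¹ vs kg·s⁻³).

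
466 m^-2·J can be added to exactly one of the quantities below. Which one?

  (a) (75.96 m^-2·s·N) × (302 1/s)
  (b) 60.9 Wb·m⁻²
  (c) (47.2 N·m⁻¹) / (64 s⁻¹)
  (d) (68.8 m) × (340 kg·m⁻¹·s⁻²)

Reference: J·m⁻² = N·m·m⁻² = kg·s⁻².
Each option:
  (a) [kg·m⁻¹·s⁻¹] · [s⁻¹] = kg·m⁻¹·s⁻²
  (b) Wb·m⁻² = V·s·m⁻² = kg·s⁻²·A⁻¹
  (c) [kg·s⁻²] / [s⁻¹] = kg·s⁻¹
  (d) [m] · [kg·m⁻¹·s⁻²] = kg·s⁻²  ← same
Only (d) matches kg·s⁻².

(d)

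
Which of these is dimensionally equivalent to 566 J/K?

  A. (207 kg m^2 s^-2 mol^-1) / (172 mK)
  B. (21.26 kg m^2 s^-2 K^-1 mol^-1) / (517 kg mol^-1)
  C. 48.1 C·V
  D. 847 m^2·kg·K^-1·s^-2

Reference: J·K⁻¹ = N·m·K⁻¹ = kg·m²·s⁻²·K⁻¹.
Each option:
  A. [kg·m²·s⁻²·mol⁻¹] / [K] = kg·m²·s⁻²·K⁻¹·mol⁻¹
  B. [kg·m²·s⁻²·K⁻¹·mol⁻¹] / [kg·mol⁻¹] = m²·s⁻²·K⁻¹
  C. C·V = s·A·J·C⁻¹ = kg·m²·s⁻²
  D. kg·m²·s⁻²·K⁻¹  ← same
Only D. matches kg·m²·s⁻²·K⁻¹.

D.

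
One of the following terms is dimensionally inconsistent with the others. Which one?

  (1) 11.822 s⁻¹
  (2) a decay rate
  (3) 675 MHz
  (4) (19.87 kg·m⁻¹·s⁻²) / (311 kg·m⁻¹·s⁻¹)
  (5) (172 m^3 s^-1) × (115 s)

In SI base units:
  (1) s⁻¹
  (2) [decay rate] = s⁻¹
  (3) Hz = s⁻¹
  (4) [kg·m⁻¹·s⁻²] / [kg·m⁻¹·s⁻¹] = s⁻¹
  (5) [m³·s⁻¹] · [s] = m³
All reduce to s⁻¹ except (5), which is m³.

(5)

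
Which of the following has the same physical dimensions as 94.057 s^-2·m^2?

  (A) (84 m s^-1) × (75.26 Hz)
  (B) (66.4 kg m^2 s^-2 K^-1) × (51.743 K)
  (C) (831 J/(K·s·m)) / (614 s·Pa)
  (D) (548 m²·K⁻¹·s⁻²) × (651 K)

Reference: m²·s⁻².
Each option:
  (A) [m·s⁻¹] · [s⁻¹] = m·s⁻²
  (B) [kg·m²·s⁻²·K⁻¹] · [K] = kg·m²·s⁻²
  (C) [kg·m·s⁻³·K⁻¹] / [kg·m⁻¹·s⁻¹] = m²·s⁻²·K⁻¹
  (D) [m²·s⁻²·K⁻¹] · [K] = m²·s⁻²  ← same
Only (D) matches m²·s⁻².

(D)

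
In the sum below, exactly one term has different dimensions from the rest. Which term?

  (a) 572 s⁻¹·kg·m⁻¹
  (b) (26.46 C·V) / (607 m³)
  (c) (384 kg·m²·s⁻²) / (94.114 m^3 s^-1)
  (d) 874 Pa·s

Reduce each to base SI dimensions:
  (a) kg·m⁻¹·s⁻¹
  (b) [kg·m²·s⁻²] / [m³] = kg·m⁻¹·s⁻²
  (c) [kg·m²·s⁻²] / [m³·s⁻¹] = kg·m⁻¹·s⁻¹
  (d) Pa·s = N·m⁻²·s = kg·m⁻¹·s⁻¹
All reduce to kg·m⁻¹·s⁻¹ except (b), which is kg·m⁻¹·s⁻².

(b)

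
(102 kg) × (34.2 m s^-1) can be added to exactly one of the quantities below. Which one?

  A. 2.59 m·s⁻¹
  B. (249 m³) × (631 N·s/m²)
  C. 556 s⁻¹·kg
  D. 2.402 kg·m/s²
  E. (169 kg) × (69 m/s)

Reference: [kg] · [m·s⁻¹] = kg·m·s⁻¹.
Each option:
  A. m·s⁻¹
  B. [m³] · [kg·m⁻¹·s⁻¹] = kg·m²·s⁻¹
  C. kg·s⁻¹
  D. kg·m·s⁻²
  E. [kg] · [m·s⁻¹] = kg·m·s⁻¹  ← same
Only E. matches kg·m·s⁻¹.

E.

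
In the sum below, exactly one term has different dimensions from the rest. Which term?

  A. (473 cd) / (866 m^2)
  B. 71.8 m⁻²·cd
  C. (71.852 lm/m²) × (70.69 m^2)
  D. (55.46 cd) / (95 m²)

Work out the base dimensions of each:
  A. [cd] / [m²] = m⁻²·cd
  B. cd·m⁻² = m⁻²·cd
  C. [m⁻²·cd] · [m²] = cd
  D. [cd] / [m²] = m⁻²·cd
All reduce to m⁻²·cd except C., which is cd.

C.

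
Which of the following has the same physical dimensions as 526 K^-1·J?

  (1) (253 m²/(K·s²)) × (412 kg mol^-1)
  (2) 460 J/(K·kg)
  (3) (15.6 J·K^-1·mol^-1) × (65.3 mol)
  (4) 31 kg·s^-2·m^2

(3)

Reference: J·K⁻¹ = N·m·K⁻¹ = kg·m²·s⁻²·K⁻¹.
Each option:
  (1) [m²·s⁻²·K⁻¹] · [kg·mol⁻¹] = kg·m²·s⁻²·K⁻¹·mol⁻¹
  (2) J·kg⁻¹·K⁻¹ = N·m·kg⁻¹·K⁻¹ = m²·s⁻²·K⁻¹
  (3) [kg·m²·s⁻²·K⁻¹·mol⁻¹] · [mol] = kg·m²·s⁻²·K⁻¹  ← same
  (4) kg·m²·s⁻²
Only (3) matches kg·m²·s⁻²·K⁻¹.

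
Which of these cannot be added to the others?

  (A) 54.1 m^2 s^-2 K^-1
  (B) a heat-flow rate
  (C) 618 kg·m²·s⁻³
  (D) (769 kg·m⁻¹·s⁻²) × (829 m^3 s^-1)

(A)

Reduce each to base SI dimensions:
  (A) m²·s⁻²·K⁻¹
  (B) [heat-flow rate] = kg·m²·s⁻³
  (C) kg·m²·s⁻³
  (D) [kg·m⁻¹·s⁻²] · [m³·s⁻¹] = kg·m²·s⁻³
All reduce to kg·m²·s⁻³ except (A), which is m²·s⁻²·K⁻¹.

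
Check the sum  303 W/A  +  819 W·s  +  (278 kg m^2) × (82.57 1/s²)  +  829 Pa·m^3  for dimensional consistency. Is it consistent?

Dimensions:
  303 W/A:  W·A⁻¹ = J·s⁻¹·A⁻¹ = kg·m²·s⁻³·A⁻¹
  819 W·s:  W·s = J·s⁻¹·s = kg·m²·s⁻²
  (278 kg m^2) × (82.57 1/s²):  [kg·m²] · [s⁻²] = kg·m²·s⁻²
  829 Pa·m^3:  Pa·m³ = N·m⁻²·m³ = kg·m²·s⁻²
The terms do not share a single dimension (kg·m²·s⁻² vs kg·m²·s⁻³·A⁻¹).

No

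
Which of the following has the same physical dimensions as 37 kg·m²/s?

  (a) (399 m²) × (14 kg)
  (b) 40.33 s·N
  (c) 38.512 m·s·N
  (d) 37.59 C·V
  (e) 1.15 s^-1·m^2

(c)

Reference: kg·m²·s⁻¹.
Each option:
  (a) [m²] · [kg] = kg·m²
  (b) N·s = kg·m·s⁻²·s = kg·m·s⁻¹
  (c) N·m·s = kg·m·s⁻²·m·s = kg·m²·s⁻¹  ← same
  (d) C·V = s·A·J·C⁻¹ = kg·m²·s⁻²
  (e) m²·s⁻¹
Only (c) matches kg·m²·s⁻¹.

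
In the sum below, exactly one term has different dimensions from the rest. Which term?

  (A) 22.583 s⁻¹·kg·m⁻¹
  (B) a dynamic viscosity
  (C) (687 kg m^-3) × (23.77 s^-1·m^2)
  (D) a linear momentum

Reduce each to base SI dimensions:
  (A) kg·m⁻¹·s⁻¹
  (B) [dynamic viscosity] = kg·m⁻¹·s⁻¹
  (C) [kg·m⁻³] · [m²·s⁻¹] = kg·m⁻¹·s⁻¹
  (D) [linear momentum] = kg·m·s⁻¹
All reduce to kg·m⁻¹·s⁻¹ except (D), which is kg·m·s⁻¹.

(D)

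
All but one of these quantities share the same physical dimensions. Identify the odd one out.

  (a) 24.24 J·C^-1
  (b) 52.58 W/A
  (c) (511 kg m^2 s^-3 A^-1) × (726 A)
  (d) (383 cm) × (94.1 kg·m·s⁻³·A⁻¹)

(c)

Reduce each to base SI dimensions:
  (a) J·C⁻¹ = N·m·(s·A)⁻¹ = kg·m²·s⁻³·A⁻¹
  (b) W·A⁻¹ = J·s⁻¹·A⁻¹ = kg·m²·s⁻³·A⁻¹
  (c) [kg·m²·s⁻³·A⁻¹] · [A] = kg·m²·s⁻³
  (d) [m] · [kg·m·s⁻³·A⁻¹] = kg·m²·s⁻³·A⁻¹
All reduce to kg·m²·s⁻³·A⁻¹ except (c), which is kg·m²·s⁻³.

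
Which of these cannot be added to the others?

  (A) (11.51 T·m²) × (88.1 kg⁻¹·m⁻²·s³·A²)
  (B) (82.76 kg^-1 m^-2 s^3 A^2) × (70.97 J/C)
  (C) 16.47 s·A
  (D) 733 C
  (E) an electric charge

(B)

Expand each in SI base units:
  (A) [kg·m²·s⁻²·A⁻¹] · [kg⁻¹·m⁻²·s³·A²] = s·A
  (B) [kg⁻¹·m⁻²·s³·A²] · [kg·m²·s⁻³·A⁻¹] = A
  (C) A·s = s·A
  (D) C = s·A
  (E) [electric charge] = s·A
All reduce to s·A except (B), which is A.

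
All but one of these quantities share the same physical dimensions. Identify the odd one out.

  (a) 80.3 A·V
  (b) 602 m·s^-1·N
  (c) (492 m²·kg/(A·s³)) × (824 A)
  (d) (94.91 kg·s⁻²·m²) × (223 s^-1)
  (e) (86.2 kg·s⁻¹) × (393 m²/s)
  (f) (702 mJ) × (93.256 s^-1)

Work out the base dimensions of each:
  (a) V·A = J·C⁻¹·A = kg·m²·s⁻³
  (b) N·m·s⁻¹ = kg·m·s⁻²·m·s⁻¹ = kg·m²·s⁻³
  (c) [kg·m²·s⁻³·A⁻¹] · [A] = kg·m²·s⁻³
  (d) [kg·m²·s⁻²] · [s⁻¹] = kg·m²·s⁻³
  (e) [kg·s⁻¹] · [m²·s⁻¹] = kg·m²·s⁻²
  (f) [kg·m²·s⁻²] · [s⁻¹] = kg·m²·s⁻³
All reduce to kg·m²·s⁻³ except (e), which is kg·m²·s⁻².

(e)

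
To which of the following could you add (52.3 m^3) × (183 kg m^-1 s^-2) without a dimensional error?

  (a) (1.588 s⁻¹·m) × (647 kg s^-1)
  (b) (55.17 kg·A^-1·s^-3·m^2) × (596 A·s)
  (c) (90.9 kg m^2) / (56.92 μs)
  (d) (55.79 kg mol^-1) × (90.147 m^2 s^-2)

Reference: [m³] · [kg·m⁻¹·s⁻²] = kg·m²·s⁻².
Each option:
  (a) [m·s⁻¹] · [kg·s⁻¹] = kg·m·s⁻²
  (b) [kg·m²·s⁻³·A⁻¹] · [s·A] = kg·m²·s⁻²  ← same
  (c) [kg·m²] / [s] = kg·m²·s⁻¹
  (d) [kg·mol⁻¹] · [m²·s⁻²] = kg·m²·s⁻²·mol⁻¹
Only (b) matches kg·m²·s⁻².

(b)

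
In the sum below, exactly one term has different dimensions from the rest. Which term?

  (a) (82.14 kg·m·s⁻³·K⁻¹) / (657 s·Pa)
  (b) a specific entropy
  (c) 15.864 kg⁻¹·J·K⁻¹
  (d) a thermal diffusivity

(d)

Dimensions:
  (a) [kg·m·s⁻³·K⁻¹] / [kg·m⁻¹·s⁻¹] = m²·s⁻²·K⁻¹
  (b) [specific entropy] = m²·s⁻²·K⁻¹
  (c) J·kg⁻¹·K⁻¹ = N·m·kg⁻¹·K⁻¹ = m²·s⁻²·K⁻¹
  (d) [thermal diffusivity] = m²·s⁻¹
All reduce to m²·s⁻²·K⁻¹ except (d), which is m²·s⁻¹.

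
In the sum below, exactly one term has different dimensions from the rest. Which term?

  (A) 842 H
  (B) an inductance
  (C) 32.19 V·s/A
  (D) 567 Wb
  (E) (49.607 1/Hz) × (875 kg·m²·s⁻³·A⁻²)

In SI base units:
  (A) H = V·s·A⁻¹ = kg·m²·s⁻²·A⁻²
  (B) [inductance] = kg·m²·s⁻²·A⁻²
  (C) V·s·A⁻¹ = J·C⁻¹·s·A⁻¹ = kg·m²·s⁻²·A⁻²
  (D) Wb = V·s = kg·m²·s⁻²·A⁻¹
  (E) [s] · [kg·m²·s⁻³·A⁻²] = kg·m²·s⁻²·A⁻²
All reduce to kg·m²·s⁻²·A⁻² except (D), which is kg·m²·s⁻²·A⁻¹.

(D)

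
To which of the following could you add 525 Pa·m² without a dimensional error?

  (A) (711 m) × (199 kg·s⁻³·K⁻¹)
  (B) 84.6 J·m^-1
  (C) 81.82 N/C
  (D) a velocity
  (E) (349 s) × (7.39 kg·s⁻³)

(B)

Reference: Pa·m² = N·m⁻²·m² = kg·m·s⁻².
Each option:
  (A) [m] · [kg·s⁻³·K⁻¹] = kg·m·s⁻³·K⁻¹
  (B) J·m⁻¹ = N·m·m⁻¹ = kg·m·s⁻²  ← same
  (C) N·C⁻¹ = kg·m·s⁻²·(s·A)⁻¹ = kg·m·s⁻³·A⁻¹
  (D) [velocity] = m·s⁻¹
  (E) [s] · [kg·s⁻³] = kg·s⁻²
Only (B) matches kg·m·s⁻².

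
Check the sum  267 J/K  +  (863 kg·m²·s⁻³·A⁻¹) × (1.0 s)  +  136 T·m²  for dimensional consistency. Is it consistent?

Work out the base dimensions of each:
  267 J/K:  J·K⁻¹ = N·m·K⁻¹ = kg·m²·s⁻²·K⁻¹
  (863 kg·m²·s⁻³·A⁻¹) × (1.0 s):  [kg·m²·s⁻³·A⁻¹] · [s] = kg·m²·s⁻²·A⁻¹
  136 T·m²:  T·m² = Wb·m⁻²·m² = kg·m²·s⁻²·A⁻¹
The terms do not share a single dimension (kg·m²·s⁻²·A⁻¹ vs kg·m²·s⁻²·K⁻¹).

No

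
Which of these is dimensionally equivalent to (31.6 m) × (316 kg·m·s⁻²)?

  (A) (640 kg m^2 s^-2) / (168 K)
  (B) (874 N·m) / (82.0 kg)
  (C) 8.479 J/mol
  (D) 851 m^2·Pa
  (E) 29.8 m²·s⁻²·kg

(E)

Reference: [m] · [kg·m·s⁻²] = kg·m²·s⁻².
Each option:
  (A) [kg·m²·s⁻²] / [K] = kg·m²·s⁻²·K⁻¹
  (B) [kg·m²·s⁻²] / [kg] = m²·s⁻²
  (C) J·mol⁻¹ = N·m·mol⁻¹ = kg·m²·s⁻²·mol⁻¹
  (D) Pa·m² = N·m⁻²·m² = kg·m·s⁻²
  (E) kg·m²·s⁻²  ← same
Only (E) matches kg·m²·s⁻².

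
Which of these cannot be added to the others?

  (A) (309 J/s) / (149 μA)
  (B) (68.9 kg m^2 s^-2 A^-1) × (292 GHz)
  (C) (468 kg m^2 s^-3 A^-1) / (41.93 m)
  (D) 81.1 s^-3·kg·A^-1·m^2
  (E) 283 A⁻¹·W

(C)

Work out the base dimensions of each:
  (A) [kg·m²·s⁻³] / [A] = kg·m²·s⁻³·A⁻¹
  (B) [kg·m²·s⁻²·A⁻¹] · [s⁻¹] = kg·m²·s⁻³·A⁻¹
  (C) [kg·m²·s⁻³·A⁻¹] / [m] = kg·m·s⁻³·A⁻¹
  (D) kg·m²·s⁻³·A⁻¹
  (E) W·A⁻¹ = J·s⁻¹·A⁻¹ = kg·m²·s⁻³·A⁻¹
All reduce to kg·m²·s⁻³·A⁻¹ except (C), which is kg·m·s⁻³·A⁻¹.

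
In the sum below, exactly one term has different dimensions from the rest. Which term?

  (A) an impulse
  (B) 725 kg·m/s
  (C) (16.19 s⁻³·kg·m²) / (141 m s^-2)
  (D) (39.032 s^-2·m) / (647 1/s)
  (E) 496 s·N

(D)

Work out the base dimensions of each:
  (A) [impulse] = kg·m·s⁻¹
  (B) kg·m·s⁻¹
  (C) [kg·m²·s⁻³] / [m·s⁻²] = kg·m·s⁻¹
  (D) [m·s⁻²] / [s⁻¹] = m·s⁻¹
  (E) N·s = kg·m·s⁻²·s = kg·m·s⁻¹
All reduce to kg·m·s⁻¹ except (D), which is m·s⁻¹.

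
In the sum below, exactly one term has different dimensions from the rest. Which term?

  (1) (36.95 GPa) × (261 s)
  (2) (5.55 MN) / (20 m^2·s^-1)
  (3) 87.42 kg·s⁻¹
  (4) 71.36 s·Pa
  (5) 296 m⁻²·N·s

(3)

Reduce each to base SI dimensions:
  (1) [kg·m⁻¹·s⁻²] · [s] = kg·m⁻¹·s⁻¹
  (2) [kg·m·s⁻²] / [m²·s⁻¹] = kg·m⁻¹·s⁻¹
  (3) kg·s⁻¹
  (4) Pa·s = N·m⁻²·s = kg·m⁻¹·s⁻¹
  (5) N·s·m⁻² = kg·m·s⁻²·s·m⁻² = kg·m⁻¹·s⁻¹
All reduce to kg·m⁻¹·s⁻¹ except (3), which is kg·s⁻¹.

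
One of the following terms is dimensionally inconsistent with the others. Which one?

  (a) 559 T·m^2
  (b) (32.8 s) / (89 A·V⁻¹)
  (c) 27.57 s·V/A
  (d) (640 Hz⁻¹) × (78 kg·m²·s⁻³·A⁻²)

(a)

Reduce each to base SI dimensions:
  (a) T·m² = Wb·m⁻²·m² = kg·m²·s⁻²·A⁻¹
  (b) [s] / [kg⁻¹·m⁻²·s³·A²] = kg·m²·s⁻²·A⁻²
  (c) V·s·A⁻¹ = J·C⁻¹·s·A⁻¹ = kg·m²·s⁻²·A⁻²
  (d) [s] · [kg·m²·s⁻³·A⁻²] = kg·m²·s⁻²·A⁻²
All reduce to kg·m²·s⁻²·A⁻² except (a), which is kg·m²·s⁻²·A⁻¹.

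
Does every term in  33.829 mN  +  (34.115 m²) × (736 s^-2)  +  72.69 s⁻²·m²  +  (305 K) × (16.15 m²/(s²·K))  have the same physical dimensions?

In SI base units:
  33.829 mN:  N = kg·m·s⁻²
  (34.115 m²) × (736 s^-2):  [m²] · [s⁻²] = m²·s⁻²
  72.69 s⁻²·m²:  m²·s⁻²
  (305 K) × (16.15 m²/(s²·K)):  [K] · [m²·s⁻²·K⁻¹] = m²·s⁻²
The terms do not share a single dimension (kg·m·s⁻² vs m²·s⁻²).

No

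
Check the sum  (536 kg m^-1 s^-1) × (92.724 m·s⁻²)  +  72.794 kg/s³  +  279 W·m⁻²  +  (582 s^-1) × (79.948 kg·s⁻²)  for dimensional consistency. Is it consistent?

Yes

In SI base units:
  (536 kg m^-1 s^-1) × (92.724 m·s⁻²):  [kg·m⁻¹·s⁻¹] · [m·s⁻²] = kg·s⁻³
  72.794 kg/s³:  kg·s⁻³
  279 W·m⁻²:  W·m⁻² = J·s⁻¹·m⁻² = kg·s⁻³
  (582 s^-1) × (79.948 kg·s⁻²):  [s⁻¹] · [kg·s⁻²] = kg·s⁻³
Every term reduces to kg·s⁻³.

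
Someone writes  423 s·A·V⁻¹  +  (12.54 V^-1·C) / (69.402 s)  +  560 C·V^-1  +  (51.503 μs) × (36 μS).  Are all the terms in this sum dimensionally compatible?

Work out the base dimensions of each:
  423 s·A·V⁻¹:  A·s·V⁻¹ = A·s·(J·C⁻¹)⁻¹ = kg⁻¹·m⁻²·s⁴·A²
  (12.54 V^-1·C) / (69.402 s):  [kg⁻¹·m⁻²·s⁴·A²] / [s] = kg⁻¹·m⁻²·s³·A²
  560 C·V^-1:  C·V⁻¹ = s·A·(J·C⁻¹)⁻¹ = kg⁻¹·m⁻²·s⁴·A²
  (51.503 μs) × (36 μS):  [s] · [kg⁻¹·m⁻²·s³·A²] = kg⁻¹·m⁻²·s⁴·A²
The terms do not share a single dimension (kg⁻¹·m⁻²·s³·A² vs kg⁻¹·m⁻²·s⁴·A²).

No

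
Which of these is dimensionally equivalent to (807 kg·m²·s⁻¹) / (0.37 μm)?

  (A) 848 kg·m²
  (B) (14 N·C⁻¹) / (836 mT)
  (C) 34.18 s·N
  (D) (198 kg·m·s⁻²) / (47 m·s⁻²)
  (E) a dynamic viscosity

Reference: [kg·m²·s⁻¹] / [m] = kg·m·s⁻¹.
Each option:
  (A) kg·m²
  (B) [kg·m·s⁻³·A⁻¹] / [kg·s⁻²·A⁻¹] = m·s⁻¹
  (C) N·s = kg·m·s⁻²·s = kg·m·s⁻¹  ← same
  (D) [kg·m·s⁻²] / [m·s⁻²] = kg
  (E) [dynamic viscosity] = kg·m⁻¹·s⁻¹
Only (C) matches kg·m·s⁻¹.

(C)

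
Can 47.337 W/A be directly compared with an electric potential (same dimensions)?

Dimensions:
  47.337 W/A:  W·A⁻¹ = J·s⁻¹·A⁻¹ = kg·m²·s⁻³·A⁻¹
  an electric potential:  [electric potential] = kg·m²·s⁻³·A⁻¹
Both are kg·m²·s⁻³·A⁻¹, so they have the same dimensions and can be added.

Yes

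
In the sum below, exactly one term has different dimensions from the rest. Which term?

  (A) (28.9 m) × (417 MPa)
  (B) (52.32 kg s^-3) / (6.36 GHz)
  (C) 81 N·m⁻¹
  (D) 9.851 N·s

(D)

Dimensions:
  (A) [m] · [kg·m⁻¹·s⁻²] = kg·s⁻²
  (B) [kg·s⁻³] / [s⁻¹] = kg·s⁻²
  (C) N·m⁻¹ = kg·m·s⁻²·m⁻¹ = kg·s⁻²
  (D) N·s = kg·m·s⁻²·s = kg·m·s⁻¹
All reduce to kg·s⁻² except (D), which is kg·m·s⁻¹.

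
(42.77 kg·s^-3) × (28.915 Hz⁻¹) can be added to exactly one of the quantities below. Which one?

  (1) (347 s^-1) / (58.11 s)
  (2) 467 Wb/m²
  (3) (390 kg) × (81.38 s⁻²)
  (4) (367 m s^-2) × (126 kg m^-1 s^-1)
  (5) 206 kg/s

(3)

Reference: [kg·s⁻³] · [s] = kg·s⁻².
Each option:
  (1) [s⁻¹] / [s] = s⁻²
  (2) Wb·m⁻² = V·s·m⁻² = kg·s⁻²·A⁻¹
  (3) [kg] · [s⁻²] = kg·s⁻²  ← same
  (4) [m·s⁻²] · [kg·m⁻¹·s⁻¹] = kg·s⁻³
  (5) kg·s⁻¹
Only (3) matches kg·s⁻².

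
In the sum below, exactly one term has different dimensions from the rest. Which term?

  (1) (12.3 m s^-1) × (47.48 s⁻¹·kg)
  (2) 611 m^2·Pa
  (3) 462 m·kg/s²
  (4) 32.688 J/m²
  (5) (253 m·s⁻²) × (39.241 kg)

(4)

In SI base units:
  (1) [m·s⁻¹] · [kg·s⁻¹] = kg·m·s⁻²
  (2) Pa·m² = N·m⁻²·m² = kg·m·s⁻²
  (3) kg·m·s⁻²
  (4) J·m⁻² = N·m·m⁻² = kg·s⁻²
  (5) [m·s⁻²] · [kg] = kg·m·s⁻²
All reduce to kg·m·s⁻² except (4), which is kg·s⁻².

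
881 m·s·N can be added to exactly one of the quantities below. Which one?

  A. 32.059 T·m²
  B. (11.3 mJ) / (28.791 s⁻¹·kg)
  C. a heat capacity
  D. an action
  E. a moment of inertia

D.

Reference: N·m·s = kg·m·s⁻²·m·s = kg·m²·s⁻¹.
Each option:
  A. T·m² = Wb·m⁻²·m² = kg·m²·s⁻²·A⁻¹
  B. [kg·m²·s⁻²] / [kg·s⁻¹] = m²·s⁻¹
  C. [heat capacity] = kg·m²·s⁻²·K⁻¹
  D. [action] = kg·m²·s⁻¹  ← same
  E. [moment of inertia] = kg·m²
Only D. matches kg·m²·s⁻¹.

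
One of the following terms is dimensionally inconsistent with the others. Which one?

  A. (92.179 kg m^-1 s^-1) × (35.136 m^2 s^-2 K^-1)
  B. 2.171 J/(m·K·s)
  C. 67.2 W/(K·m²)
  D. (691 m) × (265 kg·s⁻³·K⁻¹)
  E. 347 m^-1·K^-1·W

Expand each in SI base units:
  A. [kg·m⁻¹·s⁻¹] · [m²·s⁻²·K⁻¹] = kg·m·s⁻³·K⁻¹
  B. J·s⁻¹·m⁻¹·K⁻¹ = N·m·s⁻¹·m⁻¹·K⁻¹ = kg·m·s⁻³·K⁻¹
  C. W·m⁻²·K⁻¹ = J·s⁻¹·m⁻²·K⁻¹ = kg·s⁻³·K⁻¹
  D. [m] · [kg·s⁻³·K⁻¹] = kg·m·s⁻³·K⁻¹
  E. W·m⁻¹·K⁻¹ = J·s⁻¹·m⁻¹·K⁻¹ = kg·m·s⁻³·K⁻¹
All reduce to kg·m·s⁻³·K⁻¹ except C., which is kg·s⁻³·K⁻¹.

C.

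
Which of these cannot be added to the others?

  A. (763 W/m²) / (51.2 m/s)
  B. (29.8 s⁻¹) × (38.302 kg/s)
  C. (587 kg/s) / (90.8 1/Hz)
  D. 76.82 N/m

In SI base units:
  A. [kg·s⁻³] / [m·s⁻¹] = kg·m⁻¹·s⁻²
  B. [s⁻¹] · [kg·s⁻¹] = kg·s⁻²
  C. [kg·s⁻¹] / [s] = kg·s⁻²
  D. N·m⁻¹ = kg·m·s⁻²·m⁻¹ = kg·s⁻²
All reduce to kg·s⁻² except A., which is kg·m⁻¹·s⁻².

A.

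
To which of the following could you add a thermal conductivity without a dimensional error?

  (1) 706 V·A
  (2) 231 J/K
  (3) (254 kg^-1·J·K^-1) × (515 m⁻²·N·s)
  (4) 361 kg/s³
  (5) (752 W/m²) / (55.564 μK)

Reference: [thermal conductivity] = kg·m·s⁻³·K⁻¹.
Each option:
  (1) V·A = J·C⁻¹·A = kg·m²·s⁻³
  (2) J·K⁻¹ = N·m·K⁻¹ = kg·m²·s⁻²·K⁻¹
  (3) [m²·s⁻²·K⁻¹] · [kg·m⁻¹·s⁻¹] = kg·m·s⁻³·K⁻¹  ← same
  (4) kg·s⁻³
  (5) [kg·s⁻³] / [K] = kg·s⁻³·K⁻¹
Only (3) matches kg·m·s⁻³·K⁻¹.

(3)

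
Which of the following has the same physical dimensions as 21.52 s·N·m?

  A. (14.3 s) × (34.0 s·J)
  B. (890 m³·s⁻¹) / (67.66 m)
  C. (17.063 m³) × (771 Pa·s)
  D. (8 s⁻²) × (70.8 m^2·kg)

C.

Reference: N·m·s = kg·m·s⁻²·m·s = kg·m²·s⁻¹.
Each option:
  A. [s] · [kg·m²·s⁻¹] = kg·m²
  B. [m³·s⁻¹] / [m] = m²·s⁻¹
  C. [m³] · [kg·m⁻¹·s⁻¹] = kg·m²·s⁻¹  ← same
  D. [s⁻²] · [kg·m²] = kg·m²·s⁻²
Only C. matches kg·m²·s⁻¹.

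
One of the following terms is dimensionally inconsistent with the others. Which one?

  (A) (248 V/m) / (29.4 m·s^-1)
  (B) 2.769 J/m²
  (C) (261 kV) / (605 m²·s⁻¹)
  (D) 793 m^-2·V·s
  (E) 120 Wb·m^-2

Expand each in SI base units:
  (A) [kg·m·s⁻³·A⁻¹] / [m·s⁻¹] = kg·s⁻²·A⁻¹
  (B) J·m⁻² = N·m·m⁻² = kg·s⁻²
  (C) [kg·m²·s⁻³·A⁻¹] / [m²·s⁻¹] = kg·s⁻²·A⁻¹
  (D) V·s·m⁻² = J·C⁻¹·s·m⁻² = kg·s⁻²·A⁻¹
  (E) Wb·m⁻² = V·s·m⁻² = kg·s⁻²·A⁻¹
All reduce to kg·s⁻²·A⁻¹ except (B), which is kg·s⁻².

(B)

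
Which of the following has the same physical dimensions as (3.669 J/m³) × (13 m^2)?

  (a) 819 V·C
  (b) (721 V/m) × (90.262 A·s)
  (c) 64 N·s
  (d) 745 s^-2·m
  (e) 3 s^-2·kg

(b)

Reference: [kg·m⁻¹·s⁻²] · [m²] = kg·m·s⁻².
Each option:
  (a) C·V = s·A·J·C⁻¹ = kg·m²·s⁻²
  (b) [kg·m·s⁻³·A⁻¹] · [s·A] = kg·m·s⁻²  ← same
  (c) N·s = kg·m·s⁻²·s = kg·m·s⁻¹
  (d) m·s⁻²
  (e) kg·s⁻²
Only (b) matches kg·m·s⁻².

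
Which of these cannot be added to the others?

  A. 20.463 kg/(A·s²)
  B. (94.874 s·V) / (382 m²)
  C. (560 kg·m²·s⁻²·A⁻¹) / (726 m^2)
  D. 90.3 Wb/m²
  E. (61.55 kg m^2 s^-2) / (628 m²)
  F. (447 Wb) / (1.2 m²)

E.

In SI base units:
  A. kg·s⁻²·A⁻¹
  B. [kg·m²·s⁻²·A⁻¹] / [m²] = kg·s⁻²·A⁻¹
  C. [kg·m²·s⁻²·A⁻¹] / [m²] = kg·s⁻²·A⁻¹
  D. Wb·m⁻² = V·s·m⁻² = kg·s⁻²·A⁻¹
  E. [kg·m²·s⁻²] / [m²] = kg·s⁻²
  F. [kg·m²·s⁻²·A⁻¹] / [m²] = kg·s⁻²·A⁻¹
All reduce to kg·s⁻²·A⁻¹ except E., which is kg·s⁻².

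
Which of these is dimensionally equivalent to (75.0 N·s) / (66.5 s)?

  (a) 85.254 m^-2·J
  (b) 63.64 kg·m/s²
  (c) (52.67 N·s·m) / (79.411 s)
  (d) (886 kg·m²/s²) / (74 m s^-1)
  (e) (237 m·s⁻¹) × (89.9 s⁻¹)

Reference: [kg·m·s⁻¹] / [s] = kg·m·s⁻².
Each option:
  (a) J·m⁻² = N·m·m⁻² = kg·s⁻²
  (b) kg·m·s⁻²  ← same
  (c) [kg·m²·s⁻¹] / [s] = kg·m²·s⁻²
  (d) [kg·m²·s⁻²] / [m·s⁻¹] = kg·m·s⁻¹
  (e) [m·s⁻¹] · [s⁻¹] = m·s⁻²
Only (b) matches kg·m·s⁻².

(b)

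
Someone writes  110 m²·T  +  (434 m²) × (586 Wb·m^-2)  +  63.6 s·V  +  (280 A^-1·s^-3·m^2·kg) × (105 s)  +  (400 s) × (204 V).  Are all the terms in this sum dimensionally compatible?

Yes

In SI base units:
  110 m²·T:  T·m² = Wb·m⁻²·m² = kg·m²·s⁻²·A⁻¹
  (434 m²) × (586 Wb·m^-2):  [m²] · [kg·s⁻²·A⁻¹] = kg·m²·s⁻²·A⁻¹
  63.6 s·V:  V·s = J·C⁻¹·s = kg·m²·s⁻²·A⁻¹
  (280 A^-1·s^-3·m^2·kg) × (105 s):  [kg·m²·s⁻³·A⁻¹] · [s] = kg·m²·s⁻²·A⁻¹
  (400 s) × (204 V):  [s] · [kg·m²·s⁻³·A⁻¹] = kg·m²·s⁻²·A⁻¹
Every term reduces to kg·m²·s⁻²·A⁻¹.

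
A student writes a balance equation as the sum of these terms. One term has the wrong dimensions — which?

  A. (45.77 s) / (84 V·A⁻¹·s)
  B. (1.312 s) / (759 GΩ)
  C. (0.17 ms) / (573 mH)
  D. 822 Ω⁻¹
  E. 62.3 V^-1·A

Work out the base dimensions of each:
  A. [s] / [kg·m²·s⁻²·A⁻²] = kg⁻¹·m⁻²·s³·A²
  B. [s] / [kg·m²·s⁻³·A⁻²] = kg⁻¹·m⁻²·s⁴·A²
  C. [s] / [kg·m²·s⁻²·A⁻²] = kg⁻¹·m⁻²·s³·A²
  D. Ω⁻¹ = (V·A⁻¹)⁻¹ = kg⁻¹·m⁻²·s³·A²
  E. A·V⁻¹ = A·(J·C⁻¹)⁻¹ = kg⁻¹·m⁻²·s³·A²
All reduce to kg⁻¹·m⁻²·s³·A² except B., which is kg⁻¹·m⁻²·s⁴·A².

B.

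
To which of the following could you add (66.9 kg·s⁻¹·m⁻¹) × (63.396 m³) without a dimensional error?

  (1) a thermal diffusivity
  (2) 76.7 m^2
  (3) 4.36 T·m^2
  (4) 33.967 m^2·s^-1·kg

(4)

Reference: [kg·m⁻¹·s⁻¹] · [m³] = kg·m²·s⁻¹.
Each option:
  (1) [thermal diffusivity] = m²·s⁻¹
  (2) m²
  (3) T·m² = Wb·m⁻²·m² = kg·m²·s⁻²·A⁻¹
  (4) kg·m²·s⁻¹  ← same
Only (4) matches kg·m²·s⁻¹.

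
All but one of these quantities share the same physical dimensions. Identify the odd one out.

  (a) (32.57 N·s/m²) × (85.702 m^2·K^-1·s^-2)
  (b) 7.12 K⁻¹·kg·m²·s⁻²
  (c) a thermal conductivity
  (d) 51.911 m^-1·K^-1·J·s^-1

Dimensions:
  (a) [kg·m⁻¹·s⁻¹] · [m²·s⁻²·K⁻¹] = kg·m·s⁻³·K⁻¹
  (b) kg·m²·s⁻²·K⁻¹
  (c) [thermal conductivity] = kg·m·s⁻³·K⁻¹
  (d) J·s⁻¹·m⁻¹·K⁻¹ = N·m·s⁻¹·m⁻¹·K⁻¹ = kg·m·s⁻³·K⁻¹
All reduce to kg·m·s⁻³·K⁻¹ except (b), which is kg·m²·s⁻²·K⁻¹.

(b)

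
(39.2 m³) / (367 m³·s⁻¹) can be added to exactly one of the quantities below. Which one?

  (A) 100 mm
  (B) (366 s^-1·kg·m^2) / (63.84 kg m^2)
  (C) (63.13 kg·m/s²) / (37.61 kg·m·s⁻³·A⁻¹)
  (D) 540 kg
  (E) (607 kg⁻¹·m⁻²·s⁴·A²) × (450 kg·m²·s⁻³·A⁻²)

Reference: [m³] / [m³·s⁻¹] = s.
Each option:
  (A) m
  (B) [kg·m²·s⁻¹] / [kg·m²] = s⁻¹
  (C) [kg·m·s⁻²] / [kg·m·s⁻³·A⁻¹] = s·A
  (D) kg
  (E) [kg⁻¹·m⁻²·s⁴·A²] · [kg·m²·s⁻³·A⁻²] = s  ← same
Only (E) matches s.

(E)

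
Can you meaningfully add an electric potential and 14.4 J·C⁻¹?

Yes

Dimensions:
  an electric potential:  [electric potential] = kg·m²·s⁻³·A⁻¹
  14.4 J·C⁻¹:  J·C⁻¹ = N·m·(s·A)⁻¹ = kg·m²·s⁻³·A⁻¹
Both are kg·m²·s⁻³·A⁻¹, so they have the same dimensions and can be added.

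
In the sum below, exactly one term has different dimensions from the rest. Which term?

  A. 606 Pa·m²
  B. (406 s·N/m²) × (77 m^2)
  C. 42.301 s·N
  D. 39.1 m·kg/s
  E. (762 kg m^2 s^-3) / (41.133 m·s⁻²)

A.

Reduce each to base SI dimensions:
  A. Pa·m² = N·m⁻²·m² = kg·m·s⁻²
  B. [kg·m⁻¹·s⁻¹] · [m²] = kg·m·s⁻¹
  C. N·s = kg·m·s⁻²·s = kg·m·s⁻¹
  D. kg·m·s⁻¹
  E. [kg·m²·s⁻³] / [m·s⁻²] = kg·m·s⁻¹
All reduce to kg·m·s⁻¹ except A., which is kg·m·s⁻².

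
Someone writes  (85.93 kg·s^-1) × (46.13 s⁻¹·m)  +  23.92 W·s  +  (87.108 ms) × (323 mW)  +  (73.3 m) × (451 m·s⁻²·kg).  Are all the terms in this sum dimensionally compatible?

Work out the base dimensions of each:
  (85.93 kg·s^-1) × (46.13 s⁻¹·m):  [kg·s⁻¹] · [m·s⁻¹] = kg·m·s⁻²
  23.92 W·s:  W·s = J·s⁻¹·s = kg·m²·s⁻²
  (87.108 ms) × (323 mW):  [s] · [kg·m²·s⁻³] = kg·m²·s⁻²
  (73.3 m) × (451 m·s⁻²·kg):  [m] · [kg·m·s⁻²] = kg·m²·s⁻²
The terms do not share a single dimension (kg·m²·s⁻² vs kg·m·s⁻²).

No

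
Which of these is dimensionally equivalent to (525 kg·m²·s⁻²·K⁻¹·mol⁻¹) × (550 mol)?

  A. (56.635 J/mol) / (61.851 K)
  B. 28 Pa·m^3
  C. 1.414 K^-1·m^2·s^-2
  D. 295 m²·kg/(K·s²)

Reference: [kg·m²·s⁻²·K⁻¹·mol⁻¹] · [mol] = kg·m²·s⁻²·K⁻¹.
Each option:
  A. [kg·m²·s⁻²·mol⁻¹] / [K] = kg·m²·s⁻²·K⁻¹·mol⁻¹
  B. Pa·m³ = N·m⁻²·m³ = kg·m²·s⁻²
  C. m²·s⁻²·K⁻¹
  D. kg·m²·s⁻²·K⁻¹  ← same
Only D. matches kg·m²·s⁻²·K⁻¹.

D.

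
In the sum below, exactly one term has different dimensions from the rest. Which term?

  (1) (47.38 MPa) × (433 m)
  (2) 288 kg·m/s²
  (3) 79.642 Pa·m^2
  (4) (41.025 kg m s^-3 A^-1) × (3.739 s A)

(1)

Dimensions:
  (1) [kg·m⁻¹·s⁻²] · [m] = kg·s⁻²
  (2) kg·m·s⁻²
  (3) Pa·m² = N·m⁻²·m² = kg·m·s⁻²
  (4) [kg·m·s⁻³·A⁻¹] · [s·A] = kg·m·s⁻²
All reduce to kg·m·s⁻² except (1), which is kg·s⁻².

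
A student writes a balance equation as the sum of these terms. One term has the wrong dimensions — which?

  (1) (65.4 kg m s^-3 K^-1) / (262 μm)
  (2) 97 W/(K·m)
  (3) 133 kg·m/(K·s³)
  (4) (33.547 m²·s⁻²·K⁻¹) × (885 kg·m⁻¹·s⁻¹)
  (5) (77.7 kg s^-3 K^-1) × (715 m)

(1)

In SI base units:
  (1) [kg·m·s⁻³·K⁻¹] / [m] = kg·s⁻³·K⁻¹
  (2) W·m⁻¹·K⁻¹ = J·s⁻¹·m⁻¹·K⁻¹ = kg·m·s⁻³·K⁻¹
  (3) kg·m·s⁻³·K⁻¹
  (4) [m²·s⁻²·K⁻¹] · [kg·m⁻¹·s⁻¹] = kg·m·s⁻³·K⁻¹
  (5) [kg·s⁻³·K⁻¹] · [m] = kg·m·s⁻³·K⁻¹
All reduce to kg·m·s⁻³·K⁻¹ except (1), which is kg·s⁻³·K⁻¹.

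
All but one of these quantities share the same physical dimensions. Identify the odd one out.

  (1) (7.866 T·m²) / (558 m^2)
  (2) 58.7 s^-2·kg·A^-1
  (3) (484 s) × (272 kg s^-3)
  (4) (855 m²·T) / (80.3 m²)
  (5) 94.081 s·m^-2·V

Work out the base dimensions of each:
  (1) [kg·m²·s⁻²·A⁻¹] / [m²] = kg·s⁻²·A⁻¹
  (2) kg·s⁻²·A⁻¹
  (3) [s] · [kg·s⁻³] = kg·s⁻²
  (4) [kg·m²·s⁻²·A⁻¹] / [m²] = kg·s⁻²·A⁻¹
  (5) V·s·m⁻² = J·C⁻¹·s·m⁻² = kg·s⁻²·A⁻¹
All reduce to kg·s⁻²·A⁻¹ except (3), which is kg·s⁻².

(3)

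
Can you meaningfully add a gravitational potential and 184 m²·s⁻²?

Reduce each to base SI dimensions:
  a gravitational potential:  [gravitational potential] = m²·s⁻²
  184 m²·s⁻²:  m²·s⁻²
Both are m²·s⁻², so they have the same dimensions and can be added.

Yes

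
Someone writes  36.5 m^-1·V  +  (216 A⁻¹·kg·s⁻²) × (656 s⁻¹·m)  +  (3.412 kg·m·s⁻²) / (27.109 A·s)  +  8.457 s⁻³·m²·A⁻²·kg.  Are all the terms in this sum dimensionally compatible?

No

Dimensions:
  36.5 m^-1·V:  V·m⁻¹ = J·C⁻¹·m⁻¹ = kg·m·s⁻³·A⁻¹
  (216 A⁻¹·kg·s⁻²) × (656 s⁻¹·m):  [kg·s⁻²·A⁻¹] · [m·s⁻¹] = kg·m·s⁻³·A⁻¹
  (3.412 kg·m·s⁻²) / (27.109 A·s):  [kg·m·s⁻²] / [s·A] = kg·m·s⁻³·A⁻¹
  8.457 s⁻³·m²·A⁻²·kg:  kg·m²·s⁻³·A⁻²
The terms do not share a single dimension (kg·m²·s⁻³·A⁻² vs kg·m·s⁻³·A⁻¹).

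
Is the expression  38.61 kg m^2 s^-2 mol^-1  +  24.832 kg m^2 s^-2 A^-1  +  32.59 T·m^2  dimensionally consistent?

Dimensions:
  38.61 kg m^2 s^-2 mol^-1:  kg·m²·s⁻²·mol⁻¹
  24.832 kg m^2 s^-2 A^-1:  kg·m²·s⁻²·A⁻¹
  32.59 T·m^2:  T·m² = Wb·m⁻²·m² = kg·m²·s⁻²·A⁻¹
The terms do not share a single dimension (kg·m²·s⁻²·A⁻¹ vs kg·m²·s⁻²·mol⁻¹).

No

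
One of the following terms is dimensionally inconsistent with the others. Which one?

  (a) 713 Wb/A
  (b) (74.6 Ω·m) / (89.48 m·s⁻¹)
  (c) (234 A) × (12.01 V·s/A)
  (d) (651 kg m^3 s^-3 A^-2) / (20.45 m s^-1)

(c)

Expand each in SI base units:
  (a) Wb·A⁻¹ = V·s·A⁻¹ = kg·m²·s⁻²·A⁻²
  (b) [kg·m³·s⁻³·A⁻²] / [m·s⁻¹] = kg·m²·s⁻²·A⁻²
  (c) [A] · [kg·m²·s⁻²·A⁻²] = kg·m²·s⁻²·A⁻¹
  (d) [kg·m³·s⁻³·A⁻²] / [m·s⁻¹] = kg·m²·s⁻²·A⁻²
All reduce to kg·m²·s⁻²·A⁻² except (c), which is kg·m²·s⁻²·A⁻¹.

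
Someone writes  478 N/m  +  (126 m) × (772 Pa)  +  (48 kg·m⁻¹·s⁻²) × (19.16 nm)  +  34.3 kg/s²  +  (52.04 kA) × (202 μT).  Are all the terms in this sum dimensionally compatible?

Expand each in SI base units:
  478 N/m:  N·m⁻¹ = kg·m·s⁻²·m⁻¹ = kg·s⁻²
  (126 m) × (772 Pa):  [m] · [kg·m⁻¹·s⁻²] = kg·s⁻²
  (48 kg·m⁻¹·s⁻²) × (19.16 nm):  [kg·m⁻¹·s⁻²] · [m] = kg·s⁻²
  34.3 kg/s²:  kg·s⁻²
  (52.04 kA) × (202 μT):  [A] · [kg·s⁻²·A⁻¹] = kg·s⁻²
Every term reduces to kg·s⁻².

Yes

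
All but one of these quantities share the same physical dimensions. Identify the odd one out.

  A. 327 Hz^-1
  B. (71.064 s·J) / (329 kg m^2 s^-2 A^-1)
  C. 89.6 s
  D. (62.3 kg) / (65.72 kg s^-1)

Reduce each to base SI dimensions:
  A. Hz⁻¹ = (s⁻¹)⁻¹ = s
  B. [kg·m²·s⁻¹] / [kg·m²·s⁻²·A⁻¹] = s·A
  C. s
  D. [kg] / [kg·s⁻¹] = s
All reduce to s except B., which is s·A.

B.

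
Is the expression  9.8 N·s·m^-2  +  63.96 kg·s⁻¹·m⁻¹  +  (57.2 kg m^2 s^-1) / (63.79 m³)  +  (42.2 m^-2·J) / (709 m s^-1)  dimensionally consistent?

In SI base units:
  9.8 N·s·m^-2:  N·s·m⁻² = kg·m·s⁻²·s·m⁻² = kg·m⁻¹·s⁻¹
  63.96 kg·s⁻¹·m⁻¹:  kg·m⁻¹·s⁻¹
  (57.2 kg m^2 s^-1) / (63.79 m³):  [kg·m²·s⁻¹] / [m³] = kg·m⁻¹·s⁻¹
  (42.2 m^-2·J) / (709 m s^-1):  [kg·s⁻²] / [m·s⁻¹] = kg·m⁻¹·s⁻¹
Every term reduces to kg·m⁻¹·s⁻¹.

Yes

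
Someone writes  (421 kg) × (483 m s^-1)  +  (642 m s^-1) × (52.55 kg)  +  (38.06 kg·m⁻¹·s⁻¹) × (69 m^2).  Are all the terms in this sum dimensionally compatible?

In SI base units:
  (421 kg) × (483 m s^-1):  [kg] · [m·s⁻¹] = kg·m·s⁻¹
  (642 m s^-1) × (52.55 kg):  [m·s⁻¹] · [kg] = kg·m·s⁻¹
  (38.06 kg·m⁻¹·s⁻¹) × (69 m^2):  [kg·m⁻¹·s⁻¹] · [m²] = kg·m·s⁻¹
Every term reduces to kg·m·s⁻¹.

Yes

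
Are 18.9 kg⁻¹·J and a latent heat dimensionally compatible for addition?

Dimensions:
  18.9 kg⁻¹·J:  J·kg⁻¹ = N·m·kg⁻¹ = m²·s⁻²
  a latent heat:  [latent heat] = m²·s⁻²
Both are m²·s⁻², so they have the same dimensions and can be added.

Yes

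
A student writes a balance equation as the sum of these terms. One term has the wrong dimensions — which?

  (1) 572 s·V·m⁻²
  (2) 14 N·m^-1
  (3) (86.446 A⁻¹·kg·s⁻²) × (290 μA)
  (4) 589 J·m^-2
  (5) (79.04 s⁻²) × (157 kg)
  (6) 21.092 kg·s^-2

(1)

Expand each in SI base units:
  (1) V·s·m⁻² = J·C⁻¹·s·m⁻² = kg·s⁻²·A⁻¹
  (2) N·m⁻¹ = kg·m·s⁻²·m⁻¹ = kg·s⁻²
  (3) [kg·s⁻²·A⁻¹] · [A] = kg·s⁻²
  (4) J·m⁻² = N·m·m⁻² = kg·s⁻²
  (5) [s⁻²] · [kg] = kg·s⁻²
  (6) kg·s⁻²
All reduce to kg·s⁻² except (1), which is kg·s⁻²·A⁻¹.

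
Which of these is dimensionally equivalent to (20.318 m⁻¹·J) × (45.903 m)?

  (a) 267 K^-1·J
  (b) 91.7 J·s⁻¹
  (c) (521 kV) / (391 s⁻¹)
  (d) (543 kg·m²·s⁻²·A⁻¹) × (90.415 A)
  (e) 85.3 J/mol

Reference: [kg·m·s⁻²] · [m] = kg·m²·s⁻².
Each option:
  (a) J·K⁻¹ = N·m·K⁻¹ = kg·m²·s⁻²·K⁻¹
  (b) J·s⁻¹ = N·m·s⁻¹ = kg·m²·s⁻³
  (c) [kg·m²·s⁻³·A⁻¹] / [s⁻¹] = kg·m²·s⁻²·A⁻¹
  (d) [kg·m²·s⁻²·A⁻¹] · [A] = kg·m²·s⁻²  ← same
  (e) J·mol⁻¹ = N·m·mol⁻¹ = kg·m²·s⁻²·mol⁻¹
Only (d) matches kg·m²·s⁻².

(d)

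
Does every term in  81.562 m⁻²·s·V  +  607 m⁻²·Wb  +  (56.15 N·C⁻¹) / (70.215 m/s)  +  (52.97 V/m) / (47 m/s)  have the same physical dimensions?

Yes

Reduce each to base SI dimensions:
  81.562 m⁻²·s·V:  V·s·m⁻² = J·C⁻¹·s·m⁻² = kg·s⁻²·A⁻¹
  607 m⁻²·Wb:  Wb·m⁻² = V·s·m⁻² = kg·s⁻²·A⁻¹
  (56.15 N·C⁻¹) / (70.215 m/s):  [kg·m·s⁻³·A⁻¹] / [m·s⁻¹] = kg·s⁻²·A⁻¹
  (52.97 V/m) / (47 m/s):  [kg·m·s⁻³·A⁻¹] / [m·s⁻¹] = kg·s⁻²·A⁻¹
Every term reduces to kg·s⁻²·A⁻¹.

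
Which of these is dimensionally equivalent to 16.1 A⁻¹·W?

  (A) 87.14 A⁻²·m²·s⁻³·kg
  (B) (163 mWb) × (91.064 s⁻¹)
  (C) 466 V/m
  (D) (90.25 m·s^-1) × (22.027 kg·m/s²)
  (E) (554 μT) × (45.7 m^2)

(B)

Reference: W·A⁻¹ = J·s⁻¹·A⁻¹ = kg·m²·s⁻³·A⁻¹.
Each option:
  (A) kg·m²·s⁻³·A⁻²
  (B) [kg·m²·s⁻²·A⁻¹] · [s⁻¹] = kg·m²·s⁻³·A⁻¹  ← same
  (C) V·m⁻¹ = J·C⁻¹·m⁻¹ = kg·m·s⁻³·A⁻¹
  (D) [m·s⁻¹] · [kg·m·s⁻²] = kg·m²·s⁻³
  (E) [kg·s⁻²·A⁻¹] · [m²] = kg·m²·s⁻²·A⁻¹
Only (B) matches kg·m²·s⁻³·A⁻¹.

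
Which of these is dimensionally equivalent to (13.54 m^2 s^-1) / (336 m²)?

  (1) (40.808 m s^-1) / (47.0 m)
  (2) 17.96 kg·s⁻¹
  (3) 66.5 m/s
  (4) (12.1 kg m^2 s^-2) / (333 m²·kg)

Reference: [m²·s⁻¹] / [m²] = s⁻¹.
Each option:
  (1) [m·s⁻¹] / [m] = s⁻¹  ← same
  (2) kg·s⁻¹
  (3) m·s⁻¹
  (4) [kg·m²·s⁻²] / [kg·m²] = s⁻²
Only (1) matches s⁻¹.

(1)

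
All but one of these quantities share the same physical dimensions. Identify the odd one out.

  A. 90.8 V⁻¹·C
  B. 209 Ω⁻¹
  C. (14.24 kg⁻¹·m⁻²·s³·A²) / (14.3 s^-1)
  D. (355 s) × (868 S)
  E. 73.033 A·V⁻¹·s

B.

Expand each in SI base units:
  A. C·V⁻¹ = s·A·(J·C⁻¹)⁻¹ = kg⁻¹·m⁻²·s⁴·A²
  B. Ω⁻¹ = (V·A⁻¹)⁻¹ = kg⁻¹·m⁻²·s³·A²
  C. [kg⁻¹·m⁻²·s³·A²] / [s⁻¹] = kg⁻¹·m⁻²·s⁴·A²
  D. [s] · [kg⁻¹·m⁻²·s³·A²] = kg⁻¹·m⁻²·s⁴·A²
  E. A·s·V⁻¹ = A·s·(J·C⁻¹)⁻¹ = kg⁻¹·m⁻²·s⁴·A²
All reduce to kg⁻¹·m⁻²·s⁴·A² except B., which is kg⁻¹·m⁻²·s³·A².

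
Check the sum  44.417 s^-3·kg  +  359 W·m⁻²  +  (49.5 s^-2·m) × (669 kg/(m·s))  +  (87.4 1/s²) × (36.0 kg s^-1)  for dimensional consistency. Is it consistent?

Yes

Dimensions:
  44.417 s^-3·kg:  kg·s⁻³
  359 W·m⁻²:  W·m⁻² = J·s⁻¹·m⁻² = kg·s⁻³
  (49.5 s^-2·m) × (669 kg/(m·s)):  [m·s⁻²] · [kg·m⁻¹·s⁻¹] = kg·s⁻³
  (87.4 1/s²) × (36.0 kg s^-1):  [s⁻²] · [kg·s⁻¹] = kg·s⁻³
Every term reduces to kg·s⁻³.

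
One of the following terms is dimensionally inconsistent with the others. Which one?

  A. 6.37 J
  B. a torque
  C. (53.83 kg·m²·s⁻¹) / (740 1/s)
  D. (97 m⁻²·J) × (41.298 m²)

Expand each in SI base units:
  A. J = N·m = kg·m²·s⁻²
  B. [torque] = kg·m²·s⁻²
  C. [kg·m²·s⁻¹] / [s⁻¹] = kg·m²
  D. [kg·s⁻²] · [m²] = kg·m²·s⁻²
All reduce to kg·m²·s⁻² except C., which is kg·m².

C.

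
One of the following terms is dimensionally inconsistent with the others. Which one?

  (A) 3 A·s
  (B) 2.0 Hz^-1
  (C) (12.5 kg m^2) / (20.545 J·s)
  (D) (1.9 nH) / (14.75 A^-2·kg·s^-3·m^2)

(A)

Dimensions:
  (A) A·s = s·A
  (B) Hz⁻¹ = (s⁻¹)⁻¹ = s
  (C) [kg·m²] / [kg·m²·s⁻¹] = s
  (D) [kg·m²·s⁻²·A⁻²] / [kg·m²·s⁻³·A⁻²] = s
All reduce to s except (A), which is s·A.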